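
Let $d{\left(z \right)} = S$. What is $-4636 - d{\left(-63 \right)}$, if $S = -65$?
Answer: $-4571$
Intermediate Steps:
$d{\left(z \right)} = -65$
$-4636 - d{\left(-63 \right)} = -4636 - -65 = -4636 + 65 = -4571$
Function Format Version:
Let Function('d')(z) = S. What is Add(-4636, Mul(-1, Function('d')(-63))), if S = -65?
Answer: -4571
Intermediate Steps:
Function('d')(z) = -65
Add(-4636, Mul(-1, Function('d')(-63))) = Add(-4636, Mul(-1, -65)) = Add(-4636, 65) = -4571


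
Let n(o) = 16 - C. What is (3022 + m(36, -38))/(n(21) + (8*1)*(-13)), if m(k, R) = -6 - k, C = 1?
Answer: -2980/89 ≈ -33.483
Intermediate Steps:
n(o) = 15 (n(o) = 16 - 1*1 = 16 - 1 = 15)
(3022 + m(36, -38))/(n(21) + (8*1)*(-13)) = (3022 + (-6 - 1*36))/(15 + (8*1)*(-13)) = (3022 + (-6 - 36))/(15 + 8*(-13)) = (3022 - 42)/(15 - 104) = 2980/(-89) = 2980*(-1/89) = -2980/89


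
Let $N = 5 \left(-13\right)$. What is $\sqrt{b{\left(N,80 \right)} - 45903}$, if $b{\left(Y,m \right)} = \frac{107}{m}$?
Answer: $\frac{i \sqrt{18360665}}{20} \approx 214.25 i$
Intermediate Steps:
$N = -65$
$\sqrt{b{\left(N,80 \right)} - 45903} = \sqrt{\frac{107}{80} - 45903} = \sqrt{- \frac{3672133}{80}} = \frac{i \sqrt{18360665}}{20}$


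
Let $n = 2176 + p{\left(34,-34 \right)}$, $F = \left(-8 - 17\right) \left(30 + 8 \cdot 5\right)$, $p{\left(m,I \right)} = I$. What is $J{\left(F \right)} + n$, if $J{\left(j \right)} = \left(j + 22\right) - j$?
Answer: $2164$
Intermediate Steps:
$F = -1750$ ($F = - 25 \left(30 + 40\right) = \left(-25\right) 70 = -1750$)
$J{\left(j \right)} = 22$ ($J{\left(j \right)} = \left(22 + j\right) - j = 22$)
$n = 2142$ ($n = 2176 - 34 = 2142$)
$J{\left(F \right)} + n = 22 + 2142 = 2164$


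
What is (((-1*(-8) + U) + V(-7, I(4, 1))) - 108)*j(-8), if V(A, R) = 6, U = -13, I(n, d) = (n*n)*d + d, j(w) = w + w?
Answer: 1712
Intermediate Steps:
j(w) = 2*w
I(n, d) = d + d*n² (I(n, d) = n²*d + d = d*n² + d = d + d*n²)
(((-1*(-8) + U) + V(-7, I(4, 1))) - 108)*j(-8) = (((-1*(-8) - 13) + 6) - 108)*(2*(-8)) = (((8 - 13) + 6) - 108)*(-16) = ((-5 + 6) - 108)*(-16) = (1 - 108)*(-16) = -107*(-16) = 1712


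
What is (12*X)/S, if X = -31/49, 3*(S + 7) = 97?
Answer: -279/931 ≈ -0.29968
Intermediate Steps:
S = 76/3 (S = -7 + (1/3)*97 = -7 + 97/3 = 76/3 ≈ 25.333)
X = -31/49 (X = -31*1/49 = -31/49 ≈ -0.63265)
(12*X)/S = (12*(-31/49))/(76/3) = -372/49*3/76 = -279/931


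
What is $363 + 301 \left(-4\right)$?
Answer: $-841$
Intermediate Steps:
$363 + 301 \left(-4\right) = 363 - 1204 = -841$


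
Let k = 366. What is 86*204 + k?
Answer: 17910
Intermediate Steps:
86*204 + k = 86*204 + 366 = 17544 + 366 = 17910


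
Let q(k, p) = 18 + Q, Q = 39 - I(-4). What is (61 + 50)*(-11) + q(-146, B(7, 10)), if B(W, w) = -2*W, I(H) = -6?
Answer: -1158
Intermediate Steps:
Q = 45 (Q = 39 - 1*(-6) = 39 + 6 = 45)
q(k, p) = 63 (q(k, p) = 18 + 45 = 63)
(61 + 50)*(-11) + q(-146, B(7, 10)) = (61 + 50)*(-11) + 63 = 111*(-11) + 63 = -1221 + 63 = -1158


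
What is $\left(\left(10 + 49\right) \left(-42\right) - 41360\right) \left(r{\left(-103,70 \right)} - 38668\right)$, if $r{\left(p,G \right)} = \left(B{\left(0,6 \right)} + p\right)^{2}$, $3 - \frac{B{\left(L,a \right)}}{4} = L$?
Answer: $1332105306$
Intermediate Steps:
$B{\left(L,a \right)} = 12 - 4 L$
$r{\left(p,G \right)} = \left(12 + p\right)^{2}$ ($r{\left(p,G \right)} = \left(\left(12 - 0\right) + p\right)^{2} = \left(\left(12 + 0\right) + p\right)^{2} = \left(12 + p\right)^{2}$)
$\left(\left(10 + 49\right) \left(-42\right) - 41360\right) \left(r{\left(-103,70 \right)} - 38668\right) = \left(\left(10 + 49\right) \left(-42\right) - 41360\right) \left(\left(12 - 103\right)^{2} - 38668\right) = \left(59 \left(-42\right) - 41360\right) \left(\left(-91\right)^{2} - 38668\right) = \left(-2478 - 41360\right) \left(8281 - 38668\right) = \left(-43838\right) \left(-30387\right) = 1332105306$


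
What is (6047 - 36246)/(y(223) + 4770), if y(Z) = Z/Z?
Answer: -2323/367 ≈ -6.3297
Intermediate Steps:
y(Z) = 1
(6047 - 36246)/(y(223) + 4770) = (6047 - 36246)/(1 + 4770) = -30199/4771 = -30199*1/4771 = -2323/367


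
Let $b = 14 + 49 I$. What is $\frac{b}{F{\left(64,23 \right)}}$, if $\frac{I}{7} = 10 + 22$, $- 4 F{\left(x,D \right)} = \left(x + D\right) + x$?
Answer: $- \frac{43960}{151} \approx -291.13$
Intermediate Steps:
$F{\left(x,D \right)} = - \frac{x}{2} - \frac{D}{4}$ ($F{\left(x,D \right)} = - \frac{\left(x + D\right) + x}{4} = - \frac{\left(D + x\right) + x}{4} = - \frac{D + 2 x}{4} = - \frac{x}{2} - \frac{D}{4}$)
$I = 224$ ($I = 7 \left(10 + 22\right) = 7 \cdot 32 = 224$)
$b = 10990$ ($b = 14 + 49 \cdot 224 = 14 + 10976 = 10990$)
$\frac{b}{F{\left(64,23 \right)}} = \frac{10990}{\left(- \frac{1}{2}\right) 64 - \frac{23}{4}} = \frac{10990}{-32 - \frac{23}{4}} = \frac{10990}{- \frac{151}{4}} = 10990 \left(- \frac{4}{151}\right) = - \frac{43960}{151}$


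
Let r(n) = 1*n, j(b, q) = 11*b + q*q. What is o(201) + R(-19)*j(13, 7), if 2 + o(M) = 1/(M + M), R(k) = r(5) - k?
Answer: 1851613/402 ≈ 4606.0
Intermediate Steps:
j(b, q) = q² + 11*b (j(b, q) = 11*b + q² = q² + 11*b)
r(n) = n
R(k) = 5 - k
o(M) = -2 + 1/(2*M) (o(M) = -2 + 1/(M + M) = -2 + 1/(2*M))
o(201) + R(-19)*j(13, 7) = (-2 + (½)/201) + (5 - 1*(-19))*(7² + 11*13) = (-2 + (½)*(1/201)) + (5 + 19)*(49 + 143) = (-2 + 1/402) + 24*192 = -803/402 + 4608 = 1851613/402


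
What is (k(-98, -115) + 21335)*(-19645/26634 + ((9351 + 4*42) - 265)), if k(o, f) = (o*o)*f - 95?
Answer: -133480537879510/13317 ≈ -1.0023e+10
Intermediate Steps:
k(o, f) = -95 + f*o² (k(o, f) = o²*f - 95 = f*o² - 95 = -95 + f*o²)
(k(-98, -115) + 21335)*(-19645/26634 + ((9351 + 4*42) - 265)) = ((-95 - 115*(-98)²) + 21335)*(-19645/26634 + ((9351 + 4*42) - 265)) = ((-95 - 115*9604) + 21335)*(-19645*1/26634 + ((9351 + 168) - 265)) = ((-95 - 1104460) + 21335)*(-19645/26634 + (9519 - 265)) = (-1104555 + 21335)*(-19645/26634 + 9254) = -1083220*246451391/26634 = -133480537879510/13317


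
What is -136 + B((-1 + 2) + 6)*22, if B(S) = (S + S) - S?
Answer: 18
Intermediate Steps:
B(S) = S (B(S) = 2*S - S = S)
-136 + B((-1 + 2) + 6)*22 = -136 + ((-1 + 2) + 6)*22 = -136 + (1 + 6)*22 = -136 + 7*22 = -136 + 154 = 18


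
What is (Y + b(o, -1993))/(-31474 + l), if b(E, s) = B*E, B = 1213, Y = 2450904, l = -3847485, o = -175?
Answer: -2238629/3878959 ≈ -0.57712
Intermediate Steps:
b(E, s) = 1213*E
(Y + b(o, -1993))/(-31474 + l) = (2450904 + 1213*(-175))/(-31474 - 3847485) = (2450904 - 212275)/(-3878959) = 2238629*(-1/3878959) = -2238629/3878959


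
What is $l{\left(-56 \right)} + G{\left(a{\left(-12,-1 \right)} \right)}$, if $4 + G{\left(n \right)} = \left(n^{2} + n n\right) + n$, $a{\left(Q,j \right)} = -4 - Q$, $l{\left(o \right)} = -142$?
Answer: $-10$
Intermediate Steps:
$G{\left(n \right)} = -4 + n + 2 n^{2}$ ($G{\left(n \right)} = -4 + \left(\left(n^{2} + n n\right) + n\right) = -4 + \left(\left(n^{2} + n^{2}\right) + n\right) = -4 + \left(2 n^{2} + n\right) = -4 + \left(n + 2 n^{2}\right) = -4 + n + 2 n^{2}$)
$l{\left(-56 \right)} + G{\left(a{\left(-12,-1 \right)} \right)} = -142 - \left(-4 - 2 \left(-4 - -12\right)^{2}\right) = -142 + \left(-4 + \left(-4 + 12\right) + 2 \left(-4 + 12\right)^{2}\right) = -142 + \left(-4 + 8 + 2 \cdot 8^{2}\right) = -142 + \left(-4 + 8 + 2 \cdot 64\right) = -142 + \left(-4 + 8 + 128\right) = -142 + 132 = -10$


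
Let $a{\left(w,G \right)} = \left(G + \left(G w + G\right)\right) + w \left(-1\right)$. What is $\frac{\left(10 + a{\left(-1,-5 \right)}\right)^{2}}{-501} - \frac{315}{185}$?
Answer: $- \frac{10965}{6179} \approx -1.7746$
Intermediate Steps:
$a{\left(w,G \right)} = - w + 2 G + G w$ ($a{\left(w,G \right)} = \left(G + \left(G + G w\right)\right) - w = \left(2 G + G w\right) - w = - w + 2 G + G w$)
$\frac{\left(10 + a{\left(-1,-5 \right)}\right)^{2}}{-501} - \frac{315}{185} = \frac{\left(10 - 4\right)^{2}}{-501} - \frac{315}{185} = \left(10 + \left(1 - 10 + 5\right)\right)^{2} \left(- \frac{1}{501}\right) - \frac{63}{37} = \left(10 - 4\right)^{2} \left(- \frac{1}{501}\right) - \frac{63}{37} = 6^{2} \left(- \frac{1}{501}\right) - \frac{63}{37} = 36 \left(- \frac{1}{501}\right) - \frac{63}{37} = - \frac{12}{167} - \frac{63}{37} = - \frac{10965}{6179}$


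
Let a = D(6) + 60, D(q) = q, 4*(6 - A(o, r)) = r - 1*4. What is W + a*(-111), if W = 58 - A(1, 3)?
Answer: -29097/4 ≈ -7274.3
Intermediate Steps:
A(o, r) = 7 - r/4 (A(o, r) = 6 - (r - 1*4)/4 = 6 - (r - 4)/4 = 6 - (-4 + r)/4 = 6 + (1 - r/4) = 7 - r/4)
a = 66 (a = 6 + 60 = 66)
W = 207/4 (W = 58 - (7 - ¼*3) = 58 - (7 - ¾) = 58 - 1*25/4 = 58 - 25/4 = 207/4 ≈ 51.750)
W + a*(-111) = 207/4 + 66*(-111) = 207/4 - 7326 = -29097/4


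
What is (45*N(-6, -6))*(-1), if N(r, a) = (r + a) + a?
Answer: 810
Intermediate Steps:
N(r, a) = r + 2*a (N(r, a) = (a + r) + a = r + 2*a)
(45*N(-6, -6))*(-1) = (45*(-6 + 2*(-6)))*(-1) = (45*(-6 - 12))*(-1) = (45*(-18))*(-1) = -810*(-1) = 810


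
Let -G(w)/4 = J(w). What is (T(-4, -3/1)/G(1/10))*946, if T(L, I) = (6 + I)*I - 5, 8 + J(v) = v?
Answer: -33110/79 ≈ -419.11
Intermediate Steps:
J(v) = -8 + v
G(w) = 32 - 4*w (G(w) = -4*(-8 + w) = 32 - 4*w)
T(L, I) = -5 + I*(6 + I) (T(L, I) = I*(6 + I) - 5 = -5 + I*(6 + I))
(T(-4, -3/1)/G(1/10))*946 = ((-5 + (-3/1)**2 + 6*(-3/1))/(32 - 4/10))*946 = ((-5 + (-3*1)**2 + 6*(-3*1))/(32 - 4/10))*946 = ((-5 + (-3)**2 + 6*(-3))/(32 - 4*1/10))*946 = ((-5 + 9 - 18)/(32 - 2/5))*946 = -14/158/5*946 = -14*5/158*946 = -35/79*946 = -33110/79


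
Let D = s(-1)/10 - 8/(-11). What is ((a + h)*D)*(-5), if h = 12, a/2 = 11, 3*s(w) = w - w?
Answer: -1360/11 ≈ -123.64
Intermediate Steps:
s(w) = 0 (s(w) = (w - w)/3 = (1/3)*0 = 0)
a = 22 (a = 2*11 = 22)
D = 8/11 (D = 0/10 - 8/(-11) = 0*(1/10) - 8*(-1/11) = 0 + 8/11 = 8/11 ≈ 0.72727)
((a + h)*D)*(-5) = ((22 + 12)*(8/11))*(-5) = (34*(8/11))*(-5) = (272/11)*(-5) = -1360/11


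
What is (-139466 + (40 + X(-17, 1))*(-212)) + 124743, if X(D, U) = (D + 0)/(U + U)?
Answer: -21401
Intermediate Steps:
X(D, U) = D/(2*U) (X(D, U) = D/((2*U)) = D*(1/(2*U)) = D/(2*U))
(-139466 + (40 + X(-17, 1))*(-212)) + 124743 = (-139466 + (40 + (1/2)*(-17)/1)*(-212)) + 124743 = (-139466 + (40 + (1/2)*(-17)*1)*(-212)) + 124743 = (-139466 + (40 - 17/2)*(-212)) + 124743 = (-139466 + (63/2)*(-212)) + 124743 = (-139466 - 6678) + 124743 = -146144 + 124743 = -21401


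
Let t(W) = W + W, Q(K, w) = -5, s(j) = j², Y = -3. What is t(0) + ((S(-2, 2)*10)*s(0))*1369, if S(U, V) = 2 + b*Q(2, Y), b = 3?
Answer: 0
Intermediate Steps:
S(U, V) = -13 (S(U, V) = 2 + 3*(-5) = 2 - 15 = -13)
t(W) = 2*W
t(0) + ((S(-2, 2)*10)*s(0))*1369 = 2*0 + (-13*10*0²)*1369 = 0 - 130*0*1369 = 0 + 0*1369 = 0 + 0 = 0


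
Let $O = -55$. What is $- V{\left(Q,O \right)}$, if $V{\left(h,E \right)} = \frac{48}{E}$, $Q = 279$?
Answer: $\frac{48}{55} \approx 0.87273$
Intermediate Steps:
$- V{\left(Q,O \right)} = - \frac{48}{-55} = - \frac{48 \left(-1\right)}{55} = \left(-1\right) \left(- \frac{48}{55}\right) = \frac{48}{55}$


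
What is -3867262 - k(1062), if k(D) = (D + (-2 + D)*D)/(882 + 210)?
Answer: -704029481/182 ≈ -3.8683e+6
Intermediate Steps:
k(D) = D/1092 + D*(-2 + D)/1092 (k(D) = (D + D*(-2 + D))/1092 = (D + D*(-2 + D))*(1/1092) = D/1092 + D*(-2 + D)/1092)
-3867262 - k(1062) = -3867262 - 1062*(-1 + 1062)/1092 = -3867262 - 1062*1061/1092 = -3867262 - 1*187797/182 = -3867262 - 187797/182 = -704029481/182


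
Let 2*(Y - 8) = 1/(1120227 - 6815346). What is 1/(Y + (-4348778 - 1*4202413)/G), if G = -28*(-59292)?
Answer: 350181477072/997746217805 ≈ 0.35097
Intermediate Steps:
G = 1660176
Y = 91121903/11390238 (Y = 8 + 1/(2*(1120227 - 6815346)) = 8 + (½)/(-5695119) = 8 + (½)*(-1/5695119) = 8 - 1/11390238 = 91121903/11390238 ≈ 8.0000)
1/(Y + (-4348778 - 1*4202413)/G) = 1/(91121903/11390238 + (-4348778 - 1*4202413)/1660176) = 1/(91121903/11390238 + (-4348778 - 4202413)*(1/1660176)) = 1/(91121903/11390238 - 8551191*1/1660176) = 1/(91121903/11390238 - 2850397/553392) = 1/(997746217805/350181477072) = 350181477072/997746217805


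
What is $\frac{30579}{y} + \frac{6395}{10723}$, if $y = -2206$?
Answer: $- \frac{313791247}{23654938} \approx -13.265$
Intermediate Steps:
$\frac{30579}{y} + \frac{6395}{10723} = \frac{30579}{-2206} + \frac{6395}{10723} = 30579 \left(- \frac{1}{2206}\right) + 6395 \cdot \frac{1}{10723} = - \frac{30579}{2206} + \frac{6395}{10723} = - \frac{313791247}{23654938}$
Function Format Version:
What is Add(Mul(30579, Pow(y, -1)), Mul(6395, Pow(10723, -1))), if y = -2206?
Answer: Rational(-313791247, 23654938) ≈ -13.265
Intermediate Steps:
Add(Mul(30579, Pow(y, -1)), Mul(6395, Pow(10723, -1))) = Add(Mul(30579, Pow(-2206, -1)), Mul(6395, Pow(10723, -1))) = Add(Mul(30579, Rational(-1, 2206)), Mul(6395, Rational(1, 10723))) = Add(Rational(-30579, 2206), Rational(6395, 10723)) = Rational(-313791247, 23654938)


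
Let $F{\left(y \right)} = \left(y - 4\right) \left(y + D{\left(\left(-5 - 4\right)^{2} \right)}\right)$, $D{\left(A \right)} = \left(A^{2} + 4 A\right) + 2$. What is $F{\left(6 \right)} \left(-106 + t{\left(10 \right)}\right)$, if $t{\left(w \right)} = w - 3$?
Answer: $-1364814$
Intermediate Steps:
$D{\left(A \right)} = 2 + A^{2} + 4 A$
$t{\left(w \right)} = -3 + w$
$F{\left(y \right)} = \left(-4 + y\right) \left(6887 + y\right)$ ($F{\left(y \right)} = \left(y - 4\right) \left(y + \left(2 + \left(\left(-5 - 4\right)^{2}\right)^{2} + 4 \left(-5 - 4\right)^{2}\right)\right) = \left(-4 + y\right) \left(y + \left(2 + \left(\left(-9\right)^{2}\right)^{2} + 4 \left(-9\right)^{2}\right)\right) = \left(-4 + y\right) \left(y + \left(2 + 81^{2} + 4 \cdot 81\right)\right) = \left(-4 + y\right) \left(y + \left(2 + 6561 + 324\right)\right) = \left(-4 + y\right) \left(y + 6887\right) = \left(-4 + y\right) \left(6887 + y\right)$)
$F{\left(6 \right)} \left(-106 + t{\left(10 \right)}\right) = \left(-27548 + 6^{2} + 6883 \cdot 6\right) \left(-106 + \left(-3 + 10\right)\right) = \left(-27548 + 36 + 41298\right) \left(-106 + 7\right) = 13786 \left(-99\right) = -1364814$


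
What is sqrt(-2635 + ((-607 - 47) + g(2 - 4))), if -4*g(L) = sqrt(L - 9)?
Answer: sqrt(-13156 - I*sqrt(11))/2 ≈ 0.0072289 - 57.35*I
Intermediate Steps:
g(L) = -sqrt(-9 + L)/4 (g(L) = -sqrt(L - 9)/4 = -sqrt(-9 + L)/4)
sqrt(-2635 + ((-607 - 47) + g(2 - 4))) = sqrt(-2635 + ((-607 - 47) - sqrt(-9 + (2 - 4))/4)) = sqrt(-2635 + (-654 - sqrt(-9 - 2)/4)) = sqrt(-2635 + (-654 - I*sqrt(11)/4)) = sqrt(-3289 - I*sqrt(11)/4)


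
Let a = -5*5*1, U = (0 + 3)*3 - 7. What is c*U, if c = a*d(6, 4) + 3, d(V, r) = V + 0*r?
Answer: -294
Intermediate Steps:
d(V, r) = V (d(V, r) = V + 0 = V)
U = 2 (U = 3*3 - 7 = 9 - 7 = 2)
a = -25 (a = -25*1 = -25)
c = -147 (c = -25*6 + 3 = -150 + 3 = -147)
c*U = -147*2 = -294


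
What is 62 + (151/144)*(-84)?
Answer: -313/12 ≈ -26.083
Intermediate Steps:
62 + (151/144)*(-84) = 62 - 1057/12 = -313/12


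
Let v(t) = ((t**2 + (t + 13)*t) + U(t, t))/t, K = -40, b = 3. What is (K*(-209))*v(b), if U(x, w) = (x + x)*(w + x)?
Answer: 259160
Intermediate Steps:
U(x, w) = 2*x*(w + x) (U(x, w) = (2*x)*(w + x) = 2*x*(w + x))
v(t) = (5*t**2 + t*(13 + t))/t (v(t) = ((t**2 + (t + 13)*t) + 2*t*(t + t))/t = ((t**2 + (13 + t)*t) + 2*t*(2*t))/t = ((t**2 + t*(13 + t)) + 4*t**2)/t = (5*t**2 + t*(13 + t))/t)
(K*(-209))*v(b) = (-40*(-209))*(13 + 6*3) = 8360*(13 + 18) = 8360*31 = 259160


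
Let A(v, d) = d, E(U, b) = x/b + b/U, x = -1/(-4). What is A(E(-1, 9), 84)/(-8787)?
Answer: -28/2929 ≈ -0.0095596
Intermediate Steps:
x = ¼ (x = -1*(-¼) = ¼ ≈ 0.25000)
E(U, b) = 1/(4*b) + b/U
A(E(-1, 9), 84)/(-8787) = 84/(-8787) = 84*(-1/8787) = -28/2929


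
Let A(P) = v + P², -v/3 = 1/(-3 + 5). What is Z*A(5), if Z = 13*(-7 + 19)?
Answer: 3666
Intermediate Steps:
Z = 156 (Z = 13*12 = 156)
v = -3/2 (v = -3/(-3 + 5) = -3/2 ≈ -1.5000)
A(P) = -3/2 + P²
Z*A(5) = 156*(-3/2 + 5²) = 156*(-3/2 + 25) = 156*(47/2) = 3666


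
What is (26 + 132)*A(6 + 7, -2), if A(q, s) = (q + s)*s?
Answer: -3476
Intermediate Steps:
A(q, s) = s*(q + s)
(26 + 132)*A(6 + 7, -2) = (26 + 132)*(-2*((6 + 7) - 2)) = 158*(-2*(13 - 2)) = 158*(-2*11) = 158*(-22) = -3476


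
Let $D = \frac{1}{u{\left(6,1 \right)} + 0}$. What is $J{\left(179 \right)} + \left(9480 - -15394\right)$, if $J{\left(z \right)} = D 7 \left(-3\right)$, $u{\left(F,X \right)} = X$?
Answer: $24853$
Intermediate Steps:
$D = 1$ ($D = \frac{1}{1 + 0} = 1^{-1} = 1$)
$J{\left(z \right)} = -21$ ($J{\left(z \right)} = 1 \cdot 7 \left(-3\right) = 7 \left(-3\right) = -21$)
$J{\left(179 \right)} + \left(9480 - -15394\right) = -21 + \left(9480 - -15394\right) = -21 + \left(9480 + 15394\right) = -21 + 24874 = 24853$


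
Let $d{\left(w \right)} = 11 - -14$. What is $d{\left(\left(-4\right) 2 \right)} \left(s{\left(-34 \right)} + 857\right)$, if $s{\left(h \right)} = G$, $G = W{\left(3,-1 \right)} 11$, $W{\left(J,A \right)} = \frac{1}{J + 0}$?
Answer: $\frac{64550}{3} \approx 21517.0$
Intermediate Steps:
$W{\left(J,A \right)} = \frac{1}{J}$
$G = \frac{11}{3}$ ($G = \frac{1}{3} \cdot 11 = \frac{11}{3} \approx 3.6667$)
$s{\left(h \right)} = \frac{11}{3}$
$d{\left(w \right)} = 25$ ($d{\left(w \right)} = 11 + 14 = 25$)
$d{\left(\left(-4\right) 2 \right)} \left(s{\left(-34 \right)} + 857\right) = 25 \left(\frac{11}{3} + 857\right) = 25 \cdot \frac{2582}{3} = \frac{64550}{3}$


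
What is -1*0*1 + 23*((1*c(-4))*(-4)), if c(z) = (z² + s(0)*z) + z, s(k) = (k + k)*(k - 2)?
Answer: -1104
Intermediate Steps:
s(k) = 2*k*(-2 + k) (s(k) = (2*k)*(-2 + k) = 2*k*(-2 + k))
c(z) = z + z² (c(z) = (z² + (2*0*(-2 + 0))*z) + z = (z² + (2*0*(-2))*z) + z = (z² + 0*z) + z = (z² + 0) + z = z² + z = z + z²)
-1*0*1 + 23*((1*c(-4))*(-4)) = -1*0*1 + 23*((1*(-4*(1 - 4)))*(-4)) = 0*1 + 23*((1*(-4*(-3)))*(-4)) = 0 + 23*((1*12)*(-4)) = 0 + 23*(12*(-4)) = 0 + 23*(-48) = 0 - 1104 = -1104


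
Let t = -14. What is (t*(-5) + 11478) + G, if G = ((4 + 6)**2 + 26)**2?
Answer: 27424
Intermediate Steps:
G = 15876 (G = (10**2 + 26)**2 = (100 + 26)**2 = 126**2 = 15876)
(t*(-5) + 11478) + G = (-14*(-5) + 11478) + 15876 = (70 + 11478) + 15876 = 11548 + 15876 = 27424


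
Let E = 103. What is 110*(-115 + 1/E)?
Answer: -1302840/103 ≈ -12649.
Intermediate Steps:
110*(-115 + 1/E) = 110*(-115 + 1/103) = 110*(-11844/103) = -1302840/103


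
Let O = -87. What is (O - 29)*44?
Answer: -5104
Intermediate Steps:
(O - 29)*44 = (-87 - 29)*44 = -116*44 = -5104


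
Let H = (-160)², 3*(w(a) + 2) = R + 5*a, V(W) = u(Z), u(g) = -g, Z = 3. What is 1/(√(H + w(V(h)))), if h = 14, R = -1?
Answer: √230334/76778 ≈ 0.0062509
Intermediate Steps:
V(W) = -3 (V(W) = -1*3 = -3)
w(a) = -7/3 + 5*a/3 (w(a) = -2 + (-1 + 5*a)/3 = -2 + (-⅓ + 5*a/3) = -7/3 + 5*a/3)
H = 25600
1/(√(H + w(V(h)))) = 1/(√(25600 + (-7/3 + (5/3)*(-3)))) = 1/(√(25600 + (-7/3 - 5))) = 1/(√(25600 - 22/3)) = 1/(√(76778/3)) = 1/(√230334/3) = √230334/76778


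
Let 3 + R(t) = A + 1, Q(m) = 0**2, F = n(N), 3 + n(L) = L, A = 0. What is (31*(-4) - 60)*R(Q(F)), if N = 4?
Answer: 368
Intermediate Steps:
n(L) = -3 + L
F = 1 (F = -3 + 4 = 1)
Q(m) = 0
R(t) = -2 (R(t) = -3 + (0 + 1) = -3 + 1 = -2)
(31*(-4) - 60)*R(Q(F)) = (31*(-4) - 60)*(-2) = (-124 - 60)*(-2) = -184*(-2) = 368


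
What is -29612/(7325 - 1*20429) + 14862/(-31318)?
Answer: 13082803/7328412 ≈ 1.7852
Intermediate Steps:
-29612/(7325 - 1*20429) + 14862/(-31318) = -29612/(7325 - 20429) + 14862*(-1/31318) = -29612/(-13104) - 7431/15659 = -29612*(-1/13104) - 7431/15659 = 7403/3276 - 7431/15659 = 13082803/7328412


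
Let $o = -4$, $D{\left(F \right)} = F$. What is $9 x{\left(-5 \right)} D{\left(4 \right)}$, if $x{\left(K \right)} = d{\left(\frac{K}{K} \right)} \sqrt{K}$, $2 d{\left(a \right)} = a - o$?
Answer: $90 i \sqrt{5} \approx 201.25 i$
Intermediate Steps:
$d{\left(a \right)} = 2 + \frac{a}{2}$ ($d{\left(a \right)} = \frac{a - -4}{2} = \frac{a + 4}{2} = \frac{4 + a}{2} = 2 + \frac{a}{2}$)
$x{\left(K \right)} = \frac{5 \sqrt{K}}{2}$ ($x{\left(K \right)} = \left(2 + \frac{K \frac{1}{K}}{2}\right) \sqrt{K} = \left(2 + \frac{1}{2} \cdot 1\right) \sqrt{K} = \left(2 + \frac{1}{2}\right) \sqrt{K} = \frac{5 \sqrt{K}}{2}$)
$9 x{\left(-5 \right)} D{\left(4 \right)} = 9 \frac{5 \sqrt{-5}}{2} \cdot 4 = 9 \frac{5 i \sqrt{5}}{2} \cdot 4 = \frac{45 i \sqrt{5}}{2} \cdot 4 = 90 i \sqrt{5}$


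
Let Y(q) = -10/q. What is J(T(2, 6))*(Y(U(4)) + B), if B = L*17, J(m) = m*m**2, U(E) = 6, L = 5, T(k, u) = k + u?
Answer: 128000/3 ≈ 42667.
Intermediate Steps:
J(m) = m**3
B = 85 (B = 5*17 = 85)
J(T(2, 6))*(Y(U(4)) + B) = (2 + 6)**3*(-10/6 + 85) = 8**3*(-10*1/6 + 85) = 512*(-5/3 + 85) = 512*(250/3) = 128000/3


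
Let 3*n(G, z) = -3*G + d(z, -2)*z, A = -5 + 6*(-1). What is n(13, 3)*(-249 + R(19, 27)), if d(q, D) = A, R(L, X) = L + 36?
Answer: 4656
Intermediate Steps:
A = -11 (A = -5 - 6 = -11)
R(L, X) = 36 + L
d(q, D) = -11
n(G, z) = -G - 11*z/3 (n(G, z) = (-3*G - 11*z)/3 = (-11*z - 3*G)/3 = -G - 11*z/3)
n(13, 3)*(-249 + R(19, 27)) = (-1*13 - 11/3*3)*(-249 + (36 + 19)) = (-13 - 11)*(-249 + 55) = -24*(-194) = 4656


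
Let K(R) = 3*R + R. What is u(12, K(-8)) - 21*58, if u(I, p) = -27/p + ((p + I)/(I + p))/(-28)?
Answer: -272651/224 ≈ -1217.2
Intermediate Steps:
K(R) = 4*R
u(I, p) = -1/28 - 27/p (u(I, p) = -27/p + ((I + p)/(I + p))*(-1/28) = -27/p + 1*(-1/28) = -27/p - 1/28 = -1/28 - 27/p)
u(12, K(-8)) - 21*58 = (-756 - 4*(-8))/(28*((4*(-8)))) - 21*58 = (1/28)*(-756 - 1*(-32))/(-32) - 1*1218 = (1/28)*(-1/32)*(-756 + 32) - 1218 = (1/28)*(-1/32)*(-724) - 1218 = 181/224 - 1218 = -272651/224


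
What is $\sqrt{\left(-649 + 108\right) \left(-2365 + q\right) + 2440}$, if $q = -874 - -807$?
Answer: $2 \sqrt{329538} \approx 1148.1$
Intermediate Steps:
$q = -67$ ($q = -874 + 807 = -67$)
$\sqrt{\left(-649 + 108\right) \left(-2365 + q\right) + 2440} = \sqrt{\left(-649 + 108\right) \left(-2365 - 67\right) + 2440} = \sqrt{\left(-541\right) \left(-2432\right) + 2440} = \sqrt{1315712 + 2440} = \sqrt{1318152} = 2 \sqrt{329538}$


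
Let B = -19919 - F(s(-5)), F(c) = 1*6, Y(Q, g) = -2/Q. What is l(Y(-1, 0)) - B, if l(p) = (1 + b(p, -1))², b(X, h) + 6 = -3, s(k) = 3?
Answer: 19989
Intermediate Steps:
F(c) = 6
b(X, h) = -9 (b(X, h) = -6 - 3 = -9)
l(p) = 64 (l(p) = (1 - 9)² = (-8)² = 64)
B = -19925 (B = -19919 - 1*6 = -19919 - 6 = -19925)
l(Y(-1, 0)) - B = 64 - 1*(-19925) = 64 + 19925 = 19989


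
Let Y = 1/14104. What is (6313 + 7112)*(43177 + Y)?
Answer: 8175400890825/14104 ≈ 5.7965e+8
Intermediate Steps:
Y = 1/14104 ≈ 7.0902e-5
(6313 + 7112)*(43177 + Y) = (6313 + 7112)*(43177 + 1/14104) = 13425*(608968409/14104) = 8175400890825/14104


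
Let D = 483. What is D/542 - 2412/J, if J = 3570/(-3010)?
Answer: 18746235/9214 ≈ 2034.5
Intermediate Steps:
J = -51/43 (J = 3570*(-1/3010) = -51/43 ≈ -1.1860)
D/542 - 2412/J = 483/542 - 2412/(-51/43) = 483*(1/542) - 2412*(-43/51) = 483/542 + 34572/17 = 18746235/9214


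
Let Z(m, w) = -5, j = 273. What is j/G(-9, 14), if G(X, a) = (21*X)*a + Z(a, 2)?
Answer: -273/2651 ≈ -0.10298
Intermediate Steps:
G(X, a) = -5 + 21*X*a (G(X, a) = (21*X)*a - 5 = 21*X*a - 5 = -5 + 21*X*a)
j/G(-9, 14) = 273/(-5 + 21*(-9)*14) = 273/(-5 - 2646) = 273/(-2651) = 273*(-1/2651) = -273/2651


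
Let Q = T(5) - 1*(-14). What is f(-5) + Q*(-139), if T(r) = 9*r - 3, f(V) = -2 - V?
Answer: -7781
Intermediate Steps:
T(r) = -3 + 9*r
Q = 56 (Q = (-3 + 9*5) - 1*(-14) = (-3 + 45) + 14 = 42 + 14 = 56)
f(-5) + Q*(-139) = (-2 - 1*(-5)) + 56*(-139) = (-2 + 5) - 7784 = 3 - 7784 = -7781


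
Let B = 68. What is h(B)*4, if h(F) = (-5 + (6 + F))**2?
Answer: 19044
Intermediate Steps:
h(F) = (1 + F)**2
h(B)*4 = (1 + 68)**2*4 = 69**2*4 = 4761*4 = 19044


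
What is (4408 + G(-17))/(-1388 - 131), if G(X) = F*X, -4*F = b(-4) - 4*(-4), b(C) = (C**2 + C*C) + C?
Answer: -4595/1519 ≈ -3.0250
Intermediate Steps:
b(C) = C + 2*C**2 (b(C) = (C**2 + C**2) + C = 2*C**2 + C = C + 2*C**2)
F = -11 (F = -(-4*(1 + 2*(-4)) - 4*(-4))/4 = -(-4*(1 - 8) + 16)/4 = -(-4*(-7) + 16)/4 = -(28 + 16)/4 = -1/4*44 = -11)
G(X) = -11*X
(4408 + G(-17))/(-1388 - 131) = (4408 - 11*(-17))/(-1388 - 131) = (4408 + 187)/(-1519) = 4595*(-1/1519) = -4595/1519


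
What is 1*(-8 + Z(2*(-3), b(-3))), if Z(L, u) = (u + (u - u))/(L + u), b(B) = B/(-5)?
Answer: -73/9 ≈ -8.1111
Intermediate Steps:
b(B) = -B/5 (b(B) = B*(-⅕) = -B/5)
Z(L, u) = u/(L + u) (Z(L, u) = (u + 0)/(L + u) = u/(L + u))
1*(-8 + Z(2*(-3), b(-3))) = 1*(-8 + (-⅕*(-3))/(2*(-3) - ⅕*(-3))) = 1*(-8 + 3/(5*(-6 + ⅗))) = 1*(-8 + 3/(5*(-27/5))) = 1*(-8 + (⅗)*(-5/27)) = 1*(-8 - ⅑) = 1*(-73/9) = -73/9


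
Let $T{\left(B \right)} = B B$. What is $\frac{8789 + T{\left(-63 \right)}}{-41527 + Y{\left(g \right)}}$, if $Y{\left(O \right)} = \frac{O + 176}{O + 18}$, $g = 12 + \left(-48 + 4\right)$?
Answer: $- \frac{89306}{290761} \approx -0.30715$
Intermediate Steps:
$g = -32$ ($g = 12 - 44 = -32$)
$T{\left(B \right)} = B^{2}$
$Y{\left(O \right)} = \frac{176 + O}{18 + O}$
$\frac{8789 + T{\left(-63 \right)}}{-41527 + Y{\left(g \right)}} = \frac{8789 + \left(-63\right)^{2}}{-41527 + \frac{176 - 32}{18 - 32}} = \frac{8789 + 3969}{-41527 + \frac{1}{-14} \cdot 144} = \frac{12758}{-41527 - \frac{72}{7}} = \frac{12758}{- \frac{290761}{7}} = 12758 \left(- \frac{7}{290761}\right) = - \frac{89306}{290761}$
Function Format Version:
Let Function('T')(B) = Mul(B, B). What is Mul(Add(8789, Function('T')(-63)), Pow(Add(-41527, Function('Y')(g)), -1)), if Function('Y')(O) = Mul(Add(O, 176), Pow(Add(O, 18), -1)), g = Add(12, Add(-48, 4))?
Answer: Rational(-89306, 290761) ≈ -0.30715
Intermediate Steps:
g = -32 (g = Add(12, -44) = -32)
Function('T')(B) = Pow(B, 2)
Function('Y')(O) = Mul(Pow(Add(18, O), -1), Add(176, O)) (Function('Y')(O) = Mul(Add(176, O), Pow(Add(18, O), -1)) = Mul(Pow(Add(18, O), -1), Add(176, O)))
Mul(Add(8789, Function('T')(-63)), Pow(Add(-41527, Function('Y')(g)), -1)) = Mul(Add(8789, Pow(-63, 2)), Pow(Add(-41527, Mul(Pow(Add(18, -32), -1), Add(176, -32))), -1)) = Mul(Add(8789, 3969), Pow(Add(-41527, Mul(Pow(-14, -1), 144)), -1)) = Mul(12758, Pow(Add(-41527, Mul(Rational(-1, 14), 144)), -1)) = Mul(12758, Pow(Add(-41527, Rational(-72, 7)), -1)) = Mul(12758, Pow(Rational(-290761, 7), -1)) = Mul(12758, Rational(-7, 290761)) = Rational(-89306, 290761)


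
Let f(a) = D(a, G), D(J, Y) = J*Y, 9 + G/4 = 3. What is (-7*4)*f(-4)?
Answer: -2688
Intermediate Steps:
G = -24 (G = -36 + 4*3 = -36 + 12 = -24)
f(a) = -24*a (f(a) = a*(-24) = -24*a)
(-7*4)*f(-4) = (-7*4)*(-24*(-4)) = -28*96 = -2688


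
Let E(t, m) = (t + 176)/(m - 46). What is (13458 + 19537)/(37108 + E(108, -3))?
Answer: 1616755/1818008 ≈ 0.88930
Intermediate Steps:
E(t, m) = (176 + t)/(-46 + m)
(13458 + 19537)/(37108 + E(108, -3)) = (13458 + 19537)/(37108 + (176 + 108)/(-46 - 3)) = 32995/(37108 + 284/(-49)) = 32995/(37108 - 1/49*284) = 32995/(37108 - 284/49) = 32995/(1818008/49) = 32995*(49/1818008) = 1616755/1818008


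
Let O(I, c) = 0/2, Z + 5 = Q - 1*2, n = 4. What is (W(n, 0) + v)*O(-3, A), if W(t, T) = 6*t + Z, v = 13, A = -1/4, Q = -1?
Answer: 0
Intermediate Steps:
Z = -8 (Z = -5 + (-1 - 1*2) = -5 + (-1 - 2) = -5 - 3 = -8)
A = -¼ (A = -1*¼ = -¼ ≈ -0.25000)
O(I, c) = 0 (O(I, c) = 0*(½) = 0)
W(t, T) = -8 + 6*t (W(t, T) = 6*t - 8 = -8 + 6*t)
(W(n, 0) + v)*O(-3, A) = ((-8 + 6*4) + 13)*0 = ((-8 + 24) + 13)*0 = (16 + 13)*0 = 29*0 = 0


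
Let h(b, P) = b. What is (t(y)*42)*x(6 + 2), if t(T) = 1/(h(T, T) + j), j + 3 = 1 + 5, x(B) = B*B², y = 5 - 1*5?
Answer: 7168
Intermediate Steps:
y = 0 (y = 5 - 5 = 0)
x(B) = B³
j = 3 (j = -3 + (1 + 5) = -3 + 6 = 3)
t(T) = 1/(3 + T) (t(T) = 1/(T + 3) = 1/(3 + T))
(t(y)*42)*x(6 + 2) = (42/(3 + 0))*(6 + 2)³ = (42/3)*8³ = ((⅓)*42)*512 = 14*512 = 7168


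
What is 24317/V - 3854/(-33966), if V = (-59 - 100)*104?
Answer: -127036913/93610296 ≈ -1.3571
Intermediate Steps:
V = -16536 (V = -159*104 = -16536)
24317/V - 3854/(-33966) = 24317/(-16536) - 3854/(-33966) = 24317*(-1/16536) - 3854*(-1/33966) = -24317/16536 + 1927/16983 = -127036913/93610296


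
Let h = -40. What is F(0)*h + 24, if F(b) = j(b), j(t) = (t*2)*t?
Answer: 24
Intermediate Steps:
j(t) = 2*t² (j(t) = (2*t)*t = 2*t²)
F(b) = 2*b²
F(0)*h + 24 = (2*0²)*(-40) + 24 = (2*0)*(-40) + 24 = 0*(-40) + 24 = 0 + 24 = 24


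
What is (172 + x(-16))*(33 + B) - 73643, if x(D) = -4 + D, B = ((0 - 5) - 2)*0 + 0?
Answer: -68627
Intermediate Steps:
B = 0 (B = (-5 - 2)*0 + 0 = -7*0 + 0 = 0 + 0 = 0)
(172 + x(-16))*(33 + B) - 73643 = (172 + (-4 - 16))*(33 + 0) - 73643 = (172 - 20)*33 - 73643 = 152*33 - 73643 = 5016 - 73643 = -68627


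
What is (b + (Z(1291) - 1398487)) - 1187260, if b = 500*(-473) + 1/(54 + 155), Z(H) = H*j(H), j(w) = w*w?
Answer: 449112351117/209 ≈ 2.1489e+9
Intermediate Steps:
j(w) = w²
Z(H) = H³ (Z(H) = H*H² = H³)
b = -49428499/209 (b = -236500 + 1/209 = -49428499/209 ≈ -2.3650e+5)
(b + (Z(1291) - 1398487)) - 1187260 = (-49428499/209 + (1291³ - 1398487)) - 1187260 = (-49428499/209 + (2151685171 - 1398487)) - 1187260 = (-49428499/209 + 2150286684) - 1187260 = 449360488457/209 - 1187260 = 449112351117/209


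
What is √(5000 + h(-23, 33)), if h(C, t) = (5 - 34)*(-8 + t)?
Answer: 15*√19 ≈ 65.384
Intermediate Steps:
h(C, t) = 232 - 29*t (h(C, t) = -29*(-8 + t) = 232 - 29*t)
√(5000 + h(-23, 33)) = √(5000 + (232 - 29*33)) = √(5000 + (232 - 957)) = √(5000 - 725) = √4275 = 15*√19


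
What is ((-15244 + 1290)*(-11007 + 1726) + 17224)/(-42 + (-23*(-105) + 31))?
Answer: 64762149/1202 ≈ 53879.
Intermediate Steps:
((-15244 + 1290)*(-11007 + 1726) + 17224)/(-42 + (-23*(-105) + 31)) = (-13954*(-9281) + 17224)/(-42 + (2415 + 31)) = (129507074 + 17224)/(-42 + 2446) = 129524298/2404 = 129524298*(1/2404) = 64762149/1202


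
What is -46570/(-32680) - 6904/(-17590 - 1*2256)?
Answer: 57492547/32428364 ≈ 1.7729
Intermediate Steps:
-46570/(-32680) - 6904/(-17590 - 1*2256) = -46570*(-1/32680) - 6904/(-17590 - 2256) = 4657/3268 - 6904/(-19846) = 4657/3268 - 6904*(-1/19846) = 4657/3268 + 3452/9923 = 57492547/32428364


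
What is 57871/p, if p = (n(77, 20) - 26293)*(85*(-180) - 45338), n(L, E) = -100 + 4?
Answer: 5261/145470562 ≈ 3.6165e-5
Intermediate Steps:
n(L, E) = -96
p = 1600176182 (p = (-96 - 26293)*(85*(-180) - 45338) = -26389*(-15300 - 45338) = -26389*(-60638) = 1600176182)
57871/p = 57871/1600176182 = 57871*(1/1600176182) = 5261/145470562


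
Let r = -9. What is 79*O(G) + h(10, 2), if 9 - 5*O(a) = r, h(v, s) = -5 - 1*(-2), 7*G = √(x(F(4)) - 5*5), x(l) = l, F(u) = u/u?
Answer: 1407/5 ≈ 281.40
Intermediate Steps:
F(u) = 1
G = 2*I*√6/7 (G = √(1 - 5*5)/7 = √(1 - 25)/7 = √(-24)/7 = (2*I*√6)/7 = 2*I*√6/7 ≈ 0.69985*I)
h(v, s) = -3 (h(v, s) = -5 + 2 = -3)
O(a) = 18/5 (O(a) = 9/5 - ⅕*(-9) = 9/5 + 9/5 = 18/5)
79*O(G) + h(10, 2) = 79*(18/5) - 3 = 1422/5 - 3 = 1407/5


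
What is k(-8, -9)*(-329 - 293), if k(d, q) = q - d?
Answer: 622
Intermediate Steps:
k(-8, -9)*(-329 - 293) = (-9 - 1*(-8))*(-329 - 293) = (-9 + 8)*(-622) = -1*(-622) = 622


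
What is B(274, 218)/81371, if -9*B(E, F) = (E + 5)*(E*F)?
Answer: -1851692/81371 ≈ -22.756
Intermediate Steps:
B(E, F) = -E*F*(5 + E)/9 (B(E, F) = -(E + 5)*E*F/9 = -(5 + E)*E*F/9 = -E*F*(5 + E)/9)
B(274, 218)/81371 = -1/9*274*218*(5 + 274)/81371 = -1/9*274*218*279*(1/81371) = -1851692*1/81371 = -1851692/81371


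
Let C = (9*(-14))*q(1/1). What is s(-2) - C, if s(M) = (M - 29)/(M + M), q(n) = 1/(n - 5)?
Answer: -95/4 ≈ -23.750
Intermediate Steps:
q(n) = 1/(-5 + n)
s(M) = (-29 + M)/(2*M) (s(M) = (-29 + M)/((2*M)) = (-29 + M)*(1/(2*M)) = (-29 + M)/(2*M))
C = 63/2 (C = (9*(-14))/(-5 + 1/1) = -126/(-5 + 1) = -126/(-4) = -126*(-¼) = 63/2 ≈ 31.500)
s(-2) - C = (½)*(-29 - 2)/(-2) - 1*63/2 = (½)*(-½)*(-31) - 63/2 = 31/4 - 63/2 = -95/4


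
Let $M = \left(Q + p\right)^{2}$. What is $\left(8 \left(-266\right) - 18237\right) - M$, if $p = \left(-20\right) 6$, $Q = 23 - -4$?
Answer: $-29014$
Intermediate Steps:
$Q = 27$ ($Q = 23 + 4 = 27$)
$p = -120$
$M = 8649$ ($M = \left(27 - 120\right)^{2} = \left(-93\right)^{2} = 8649$)
$\left(8 \left(-266\right) - 18237\right) - M = \left(8 \left(-266\right) - 18237\right) - 8649 = \left(-2128 - 18237\right) - 8649 = -20365 - 8649 = -29014$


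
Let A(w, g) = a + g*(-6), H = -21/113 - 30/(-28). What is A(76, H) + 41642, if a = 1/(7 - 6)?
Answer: 32935410/791 ≈ 41638.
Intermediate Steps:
a = 1 (a = 1/1 = 1)
H = 1401/1582 (H = -21*1/113 - 30*(-1/28) = -21/113 + 15/14 = 1401/1582 ≈ 0.88559)
A(w, g) = 1 - 6*g (A(w, g) = 1 + g*(-6) = 1 - 6*g)
A(76, H) + 41642 = (1 - 6*1401/1582) + 41642 = (1 - 4203/791) + 41642 = -3412/791 + 41642 = 32935410/791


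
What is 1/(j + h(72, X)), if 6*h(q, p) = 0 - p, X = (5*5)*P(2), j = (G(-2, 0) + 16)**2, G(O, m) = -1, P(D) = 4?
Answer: 3/625 ≈ 0.0048000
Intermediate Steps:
j = 225 (j = (-1 + 16)**2 = 15**2 = 225)
X = 100 (X = (5*5)*4 = 25*4 = 100)
h(q, p) = -p/6 (h(q, p) = (0 - p)/6 = (-p)/6 = -p/6)
1/(j + h(72, X)) = 1/(225 - 1/6*100) = 1/(225 - 50/3) = 1/(625/3) = 3/625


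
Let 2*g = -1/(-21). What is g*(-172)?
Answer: -86/21 ≈ -4.0952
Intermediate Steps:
g = 1/42 (g = (-1/(-21))/2 = (-1*(-1/21))/2 = (1/2)*(1/21) = 1/42 ≈ 0.023810)
g*(-172) = (1/42)*(-172) = -86/21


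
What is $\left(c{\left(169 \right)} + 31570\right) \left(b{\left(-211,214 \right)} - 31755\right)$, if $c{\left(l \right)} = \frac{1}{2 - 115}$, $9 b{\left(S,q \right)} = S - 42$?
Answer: $- \frac{1020450209632}{1017} \approx -1.0034 \cdot 10^{9}$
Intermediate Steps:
$b{\left(S,q \right)} = - \frac{14}{3} + \frac{S}{9}$ ($b{\left(S,q \right)} = \frac{S - 42}{9} = \frac{-42 + S}{9} = - \frac{14}{3} + \frac{S}{9}$)
$c{\left(l \right)} = - \frac{1}{113}$ ($c{\left(l \right)} = \frac{1}{-113} = - \frac{1}{113}$)
$\left(c{\left(169 \right)} + 31570\right) \left(b{\left(-211,214 \right)} - 31755\right) = \left(- \frac{1}{113} + 31570\right) \left(\left(- \frac{14}{3} + \frac{1}{9} \left(-211\right)\right) - 31755\right) = \frac{3567409 \left(\left(- \frac{14}{3} - \frac{211}{9}\right) - 31755\right)}{113} = \frac{3567409 \left(- \frac{253}{9} - 31755\right)}{113} = \frac{3567409}{113} \left(- \frac{286048}{9}\right) = - \frac{1020450209632}{1017}$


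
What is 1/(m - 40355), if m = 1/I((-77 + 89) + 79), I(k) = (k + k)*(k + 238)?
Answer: -59878/2416376689 ≈ -2.4780e-5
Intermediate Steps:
I(k) = 2*k*(238 + k) (I(k) = (2*k)*(238 + k) = 2*k*(238 + k))
m = 1/59878 (m = 1/(2*((-77 + 89) + 79)*(238 + ((-77 + 89) + 79))) = 1/(2*(12 + 79)*(238 + (12 + 79))) = 1/(2*91*(238 + 91)) = 1/(2*91*329) = 1/59878 ≈ 1.6701e-5)
1/(m - 40355) = 1/(1/59878 - 40355) = 1/(-2416376689/59878) = -59878/2416376689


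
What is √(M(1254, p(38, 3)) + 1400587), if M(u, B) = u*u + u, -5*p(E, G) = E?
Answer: √2974357 ≈ 1724.6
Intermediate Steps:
p(E, G) = -E/5
M(u, B) = u + u² (M(u, B) = u² + u = u + u²)
√(M(1254, p(38, 3)) + 1400587) = √(1254*(1 + 1254) + 1400587) = √(1254*1255 + 1400587) = √(1573770 + 1400587) = √2974357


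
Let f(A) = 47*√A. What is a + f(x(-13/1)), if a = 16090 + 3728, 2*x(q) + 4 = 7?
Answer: 19818 + 47*√6/2 ≈ 19876.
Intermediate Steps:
x(q) = 3/2 (x(q) = -2 + (½)*7 = -2 + 7/2 = 3/2)
a = 19818
a + f(x(-13/1)) = 19818 + 47*√(3/2) = 19818 + 47*(√6/2) = 19818 + 47*√6/2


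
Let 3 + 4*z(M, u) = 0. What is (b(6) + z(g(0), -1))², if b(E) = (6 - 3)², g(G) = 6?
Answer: 1089/16 ≈ 68.063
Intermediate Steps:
z(M, u) = -¾ (z(M, u) = -¾ + (¼)*0 = -¾ + 0 = -¾)
b(E) = 9 (b(E) = 3² = 9)
(b(6) + z(g(0), -1))² = (9 - ¾)² = (33/4)² = 1089/16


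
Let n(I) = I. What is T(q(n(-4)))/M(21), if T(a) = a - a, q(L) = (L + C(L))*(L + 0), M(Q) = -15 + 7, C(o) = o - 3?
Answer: 0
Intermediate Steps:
C(o) = -3 + o
M(Q) = -8
q(L) = L*(-3 + 2*L) (q(L) = (L + (-3 + L))*(L + 0) = (-3 + 2*L)*L = L*(-3 + 2*L))
T(a) = 0
T(q(n(-4)))/M(21) = 0/(-8) = 0*(-⅛) = 0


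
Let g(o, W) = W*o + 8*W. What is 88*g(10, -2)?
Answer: -3168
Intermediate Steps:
g(o, W) = 8*W + W*o
88*g(10, -2) = 88*(-2*(8 + 10)) = 88*(-2*18) = 88*(-36) = -3168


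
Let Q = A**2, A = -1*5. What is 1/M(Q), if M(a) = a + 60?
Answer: 1/85 ≈ 0.011765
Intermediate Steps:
A = -5
Q = 25 (Q = (-5)**2 = 25)
M(a) = 60 + a
1/M(Q) = 1/(60 + 25) = 1/85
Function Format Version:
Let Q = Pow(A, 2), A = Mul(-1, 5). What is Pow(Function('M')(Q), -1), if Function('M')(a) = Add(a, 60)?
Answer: Rational(1, 85) ≈ 0.011765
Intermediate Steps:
A = -5
Q = 25 (Q = Pow(-5, 2) = 25)
Function('M')(a) = Add(60, a)
Pow(Function('M')(Q), -1) = Pow(Add(60, 25), -1) = Pow(85, -1) = Rational(1, 85)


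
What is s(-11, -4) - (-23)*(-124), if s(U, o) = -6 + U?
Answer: -2869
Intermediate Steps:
s(-11, -4) - (-23)*(-124) = (-6 - 11) - (-23)*(-124) = -17 - 23*124 = -17 - 2852 = -2869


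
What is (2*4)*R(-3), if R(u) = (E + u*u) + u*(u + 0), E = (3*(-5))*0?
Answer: 144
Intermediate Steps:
E = 0 (E = -15*0 = 0)
R(u) = 2*u² (R(u) = (0 + u*u) + u*(u + 0) = (0 + u²) + u*u = u² + u² = 2*u²)
(2*4)*R(-3) = (2*4)*(2*(-3)²) = 8*(2*9) = 8*18 = 144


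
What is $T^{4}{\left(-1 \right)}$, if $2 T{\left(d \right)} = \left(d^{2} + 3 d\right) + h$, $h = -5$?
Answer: $\frac{2401}{16} \approx 150.06$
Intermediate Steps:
$T{\left(d \right)} = - \frac{5}{2} + \frac{d^{2}}{2} + \frac{3 d}{2}$ ($T{\left(d \right)} = \frac{\left(d^{2} + 3 d\right) - 5}{2} = \frac{-5 + d^{2} + 3 d}{2} = - \frac{5}{2} + \frac{d^{2}}{2} + \frac{3 d}{2}$)
$T^{4}{\left(-1 \right)} = \left(- \frac{5}{2} + \frac{\left(-1\right)^{2}}{2} + \frac{3}{2} \left(-1\right)\right)^{4} = \left(- \frac{5}{2} + \frac{1}{2} \cdot 1 - \frac{3}{2}\right)^{4} = \left(- \frac{5}{2} + \frac{1}{2} - \frac{3}{2}\right)^{4} = \left(- \frac{7}{2}\right)^{4} = \frac{2401}{16}$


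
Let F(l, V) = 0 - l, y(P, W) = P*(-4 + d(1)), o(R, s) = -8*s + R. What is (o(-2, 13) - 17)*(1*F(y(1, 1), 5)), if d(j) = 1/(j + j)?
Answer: -861/2 ≈ -430.50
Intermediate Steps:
d(j) = 1/(2*j)
o(R, s) = R - 8*s
y(P, W) = -7*P/2 (y(P, W) = P*(-4 + (½)/1) = P*(-4 + (½)*1) = P*(-4 + ½) = P*(-7/2) = -7*P/2)
F(l, V) = -l
(o(-2, 13) - 17)*(1*F(y(1, 1), 5)) = ((-2 - 8*13) - 17)*(1*(-(-7)/2)) = ((-2 - 104) - 17)*(1*(-1*(-7/2))) = (-106 - 17)*(1*(7/2)) = -123*7/2 = -861/2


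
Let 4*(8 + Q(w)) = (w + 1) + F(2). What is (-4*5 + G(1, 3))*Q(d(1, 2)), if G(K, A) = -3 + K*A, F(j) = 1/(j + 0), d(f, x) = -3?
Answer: 335/2 ≈ 167.50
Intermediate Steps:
F(j) = 1/j
G(K, A) = -3 + A*K
Q(w) = -61/8 + w/4 (Q(w) = -8 + ((w + 1) + 1/2)/4 = -8 + ((1 + w) + ½)/4 = -8 + (3/2 + w)/4 = -8 + (3/8 + w/4) = -61/8 + w/4)
(-4*5 + G(1, 3))*Q(d(1, 2)) = (-4*5 + (-3 + 3*1))*(-61/8 + (¼)*(-3)) = (-20 + (-3 + 3))*(-61/8 - ¾) = (-20 + 0)*(-67/8) = -20*(-67/8) = 335/2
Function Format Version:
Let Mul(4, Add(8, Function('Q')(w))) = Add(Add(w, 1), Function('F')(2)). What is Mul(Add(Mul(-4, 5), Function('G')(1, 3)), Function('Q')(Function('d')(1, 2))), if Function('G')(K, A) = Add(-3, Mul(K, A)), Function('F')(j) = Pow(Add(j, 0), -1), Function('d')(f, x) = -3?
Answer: Rational(335, 2) ≈ 167.50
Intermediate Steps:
Function('F')(j) = Pow(j, -1)
Function('G')(K, A) = Add(-3, Mul(A, K))
Function('Q')(w) = Add(Rational(-61, 8), Mul(Rational(1, 4), w)) (Function('Q')(w) = Add(-8, Mul(Rational(1, 4), Add(Add(w, 1), Pow(2, -1)))) = Add(-8, Mul(Rational(1, 4), Add(Add(1, w), Rational(1, 2)))) = Add(-8, Mul(Rational(1, 4), Add(Rational(3, 2), w))) = Add(-8, Add(Rational(3, 8), Mul(Rational(1, 4), w))) = Add(Rational(-61, 8), Mul(Rational(1, 4), w)))
Mul(Add(Mul(-4, 5), Function('G')(1, 3)), Function('Q')(Function('d')(1, 2))) = Mul(Add(Mul(-4, 5), Add(-3, Mul(3, 1))), Add(Rational(-61, 8), Mul(Rational(1, 4), -3))) = Mul(Add(-20, Add(-3, 3)), Add(Rational(-61, 8), Rational(-3, 4))) = Mul(Add(-20, 0), Rational(-67, 8)) = Mul(-20, Rational(-67, 8)) = Rational(335, 2)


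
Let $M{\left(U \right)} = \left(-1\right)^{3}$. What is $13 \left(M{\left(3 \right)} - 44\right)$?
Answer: $-585$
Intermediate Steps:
$M{\left(U \right)} = -1$
$13 \left(M{\left(3 \right)} - 44\right) = 13 \left(-1 - 44\right) = 13 \left(-45\right) = -585$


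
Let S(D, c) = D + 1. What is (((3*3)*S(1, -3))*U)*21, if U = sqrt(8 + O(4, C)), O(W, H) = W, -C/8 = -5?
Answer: 756*sqrt(3) ≈ 1309.4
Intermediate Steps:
S(D, c) = 1 + D
C = 40 (C = -8*(-5) = 40)
U = 2*sqrt(3) (U = sqrt(8 + 4) = sqrt(12) = 2*sqrt(3) ≈ 3.4641)
(((3*3)*S(1, -3))*U)*21 = (((3*3)*(1 + 1))*(2*sqrt(3)))*21 = ((9*2)*(2*sqrt(3)))*21 = (18*(2*sqrt(3)))*21 = (36*sqrt(3))*21 = 756*sqrt(3)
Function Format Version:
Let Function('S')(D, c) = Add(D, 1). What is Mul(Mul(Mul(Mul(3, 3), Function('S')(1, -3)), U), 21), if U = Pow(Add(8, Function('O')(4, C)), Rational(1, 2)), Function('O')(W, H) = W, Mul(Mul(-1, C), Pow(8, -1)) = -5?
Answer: Mul(756, Pow(3, Rational(1, 2))) ≈ 1309.4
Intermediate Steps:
Function('S')(D, c) = Add(1, D)
C = 40 (C = Mul(-8, -5) = 40)
U = Mul(2, Pow(3, Rational(1, 2))) (U = Pow(Add(8, 4), Rational(1, 2)) = Pow(12, Rational(1, 2)) = Mul(2, Pow(3, Rational(1, 2))) ≈ 3.4641)
Mul(Mul(Mul(Mul(3, 3), Function('S')(1, -3)), U), 21) = Mul(Mul(Mul(Mul(3, 3), Add(1, 1)), Mul(2, Pow(3, Rational(1, 2)))), 21) = Mul(Mul(Mul(9, 2), Mul(2, Pow(3, Rational(1, 2)))), 21) = Mul(Mul(18, Mul(2, Pow(3, Rational(1, 2)))), 21) = Mul(Mul(36, Pow(3, Rational(1, 2))), 21) = Mul(756, Pow(3, Rational(1, 2)))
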